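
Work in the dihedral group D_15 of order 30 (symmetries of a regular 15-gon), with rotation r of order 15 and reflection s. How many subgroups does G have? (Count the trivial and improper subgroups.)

28

|G| = 30, so by Lagrange every subgroup order divides 30. Divisors: 1, 2, 3, 5, 6, 10, 15, 30.
Subgroups by order — order 1: 1; order 2: 15; order 3: 1; order 5: 1; order 6: 5; order 10: 3; order 15: 1; order 30: 1.
Total: 1 + 15 + 1 + 1 + 5 + 3 + 1 + 1 = 28.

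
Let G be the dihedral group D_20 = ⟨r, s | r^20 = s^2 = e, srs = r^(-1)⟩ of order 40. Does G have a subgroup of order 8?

8 | 40. A subgroup of order 8 is {e, r^5, r^10, r^15, s, r^5s, r^10s, r^15s}.

Yes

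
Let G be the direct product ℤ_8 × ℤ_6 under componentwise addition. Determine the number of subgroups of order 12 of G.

3

|G| = 48 and 12 | 48, so subgroups of order 12 are possible by Lagrange.
The subgroups of order 12 are: {(0,0), (0,1), (0,2), (0,3), (0,4), (0,5), (4,0), (4,1), (4,2), (4,3), (4,4), (4,5)}; {(0,0), (0,2), (0,4), (2,0), (2,2), (2,4), (4,0), (4,2), (4,4), (6,0), (6,2), (6,4)}; {(0,0), (0,2), (0,4), (2,1), (2,3), (2,5), (4,0), (4,2), (4,4), (6,1), (6,3), (6,5)}.
So G has 3 subgroups of order 12.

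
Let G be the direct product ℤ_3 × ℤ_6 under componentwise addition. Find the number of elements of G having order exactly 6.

8

An element (a,b) has order lcm(ord(a), ord(b)); count pairs with lcm equal to 6.
Enumerating gives 8 such elements.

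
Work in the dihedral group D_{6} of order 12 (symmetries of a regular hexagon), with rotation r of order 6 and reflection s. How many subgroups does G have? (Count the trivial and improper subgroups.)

16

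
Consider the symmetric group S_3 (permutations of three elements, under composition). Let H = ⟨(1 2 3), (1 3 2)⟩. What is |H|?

|⟨(1 2 3)⟩| = 3 and |⟨(1 3 2)⟩| = 3, so |H| is a multiple of lcm(3, 3) = 3 and divides |G| = 6.
Closing under the operation: H = {e, (1 2 3), (1 3 2)}, so |H| = 3.

3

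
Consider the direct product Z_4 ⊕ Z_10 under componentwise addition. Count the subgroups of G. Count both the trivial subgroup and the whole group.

16

|G| = 40, so by Lagrange every subgroup order divides 40. Divisors: 1, 2, 4, 5, 8, 10, 20, 40.
Subgroups by order — order 1: 1; order 2: 3; order 4: 3; order 5: 1; order 8: 1; order 10: 3; order 20: 3; order 40: 1.
Total: 1 + 3 + 3 + 1 + 1 + 3 + 3 + 1 = 16.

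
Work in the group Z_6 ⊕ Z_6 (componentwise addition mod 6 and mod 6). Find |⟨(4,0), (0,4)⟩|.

9

|⟨(4,0)⟩| = 3 and |⟨(0,4)⟩| = 3, so |H| is a multiple of lcm(3, 3) = 3 and divides |G| = 36.
Closing under the operation: H = {(0,0), (0,2), (0,4), (2,0), (2,2), (2,4), (4,0), (4,2), (4,4)}, so |H| = 9.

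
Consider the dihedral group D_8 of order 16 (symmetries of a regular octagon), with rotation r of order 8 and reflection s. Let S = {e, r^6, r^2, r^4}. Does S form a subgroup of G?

|S| = 4 divides |G| = 16, consistent with Lagrange.
S contains the identity, every element's inverse is in S, and S is closed under ·: it is a subgroup.
In fact S = ⟨r^6⟩.

Yes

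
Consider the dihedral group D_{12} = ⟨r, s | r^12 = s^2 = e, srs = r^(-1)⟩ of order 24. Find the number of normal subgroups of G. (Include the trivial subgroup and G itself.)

G has 34 subgroups. Checking conjugation-invariance by order — order 1: 1/1 normal; order 2: 1/13 normal; order 3: 1/1 normal; order 4: 1/7 normal; order 6: 1/5 normal; order 8: 0/3 normal; order 12: 3/3 normal; order 24: 1/1 normal.
Total normal subgroups: 9.

9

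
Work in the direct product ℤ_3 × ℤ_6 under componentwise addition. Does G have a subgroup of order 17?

No

17 does not divide |G| = 18, so by Lagrange no subgroup of order 17 exists.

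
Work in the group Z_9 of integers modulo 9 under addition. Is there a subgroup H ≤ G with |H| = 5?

No

5 does not divide |G| = 9, so by Lagrange no subgroup of order 5 exists.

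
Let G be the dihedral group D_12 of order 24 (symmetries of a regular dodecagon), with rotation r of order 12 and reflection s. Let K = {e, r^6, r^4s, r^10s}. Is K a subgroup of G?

Yes

|K| = 4 divides |G| = 24, consistent with Lagrange.
K contains the identity, every element's inverse is in K, and K is closed under ·: it is a subgroup.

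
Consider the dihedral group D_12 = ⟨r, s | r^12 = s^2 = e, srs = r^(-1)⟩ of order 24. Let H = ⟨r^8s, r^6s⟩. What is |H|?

|⟨r^8s⟩| = 2 and |⟨r^6s⟩| = 2, so |H| is a multiple of lcm(2, 2) = 2 and divides |G| = 24.
Closing under the operation: H = {e, r^2, r^4, r^6, r^8, r^10, s, r^2s, r^4s, r^6s, r^8s, r^10s}, so |H| = 12.

12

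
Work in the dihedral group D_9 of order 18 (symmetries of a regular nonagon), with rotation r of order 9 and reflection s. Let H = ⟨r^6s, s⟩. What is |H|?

|⟨r^6s⟩| = 2 and |⟨s⟩| = 2, so |H| is a multiple of lcm(2, 2) = 2 and divides |G| = 18.
Closing under the operation: H = {e, r^3, r^6, s, r^3s, r^6s}, so |H| = 6.

6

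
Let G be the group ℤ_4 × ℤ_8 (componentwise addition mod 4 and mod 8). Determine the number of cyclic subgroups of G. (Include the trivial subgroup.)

A cyclic subgroup of order d is generated by each of its φ(d) elements of order d, so the cyclic subgroups of order d number (#elements of order d)/φ(d).
Cyclic subgroups by order — order 1: 1; order 2: 3; order 4: 6; order 8: 4.
Total: 14.

14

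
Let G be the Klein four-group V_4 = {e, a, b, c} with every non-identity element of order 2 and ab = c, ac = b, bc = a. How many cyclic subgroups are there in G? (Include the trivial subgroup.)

4

A cyclic subgroup of order d is generated by each of its φ(d) elements of order d, so the cyclic subgroups of order d number (#elements of order d)/φ(d).
Cyclic subgroups by order — order 1: 1; order 2: 3.
Total: 4.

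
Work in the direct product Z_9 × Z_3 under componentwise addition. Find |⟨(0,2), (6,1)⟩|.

9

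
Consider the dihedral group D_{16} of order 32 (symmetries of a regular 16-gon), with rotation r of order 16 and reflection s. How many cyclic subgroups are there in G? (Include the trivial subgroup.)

Group the elements of G by the cyclic subgroup they generate; each cyclic subgroup of order d accounts for φ(d) elements.
Cyclic subgroups by order — order 1: 1; order 2: 17; order 4: 1; order 8: 1; order 16: 1.
Total: 21.

21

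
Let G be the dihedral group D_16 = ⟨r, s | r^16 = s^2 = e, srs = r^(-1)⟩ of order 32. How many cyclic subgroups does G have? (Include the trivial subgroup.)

21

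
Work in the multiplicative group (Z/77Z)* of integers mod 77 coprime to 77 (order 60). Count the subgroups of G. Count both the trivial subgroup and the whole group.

20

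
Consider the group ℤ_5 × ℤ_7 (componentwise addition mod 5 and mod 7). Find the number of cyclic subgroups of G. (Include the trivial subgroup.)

Group the elements of G by the cyclic subgroup they generate; each cyclic subgroup of order d accounts for φ(d) elements.
Cyclic subgroups by order — order 1: 1; order 5: 1; order 7: 1; order 35: 1.
Total: 4.

4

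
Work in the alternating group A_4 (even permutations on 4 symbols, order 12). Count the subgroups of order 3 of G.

|G| = 12 and 3 | 12, so subgroups of order 3 are possible by Lagrange.
The subgroups of order 3 are: {e, (1 2 3), (1 3 2)}; {e, (1 2 4), (1 4 2)}; {e, (1 3 4), (1 4 3)}; {e, (2 3 4), (2 4 3)}.
So G has 4 subgroups of order 3.

4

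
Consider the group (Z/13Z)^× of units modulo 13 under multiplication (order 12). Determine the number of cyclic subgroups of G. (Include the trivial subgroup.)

6

Each element a generates a cyclic subgroup ⟨a⟩; distinct elements may generate the same one (a cyclic group of order d has φ(d) generators).
Cyclic subgroups by order — order 1: 1; order 2: 1; order 3: 1; order 4: 1; order 6: 1; order 12: 1.
Total: 6.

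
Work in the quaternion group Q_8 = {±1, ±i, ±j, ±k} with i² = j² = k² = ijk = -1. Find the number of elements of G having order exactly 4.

6

The elements of order 4 are: i, -i, j, -j, k, -k.
That's 6.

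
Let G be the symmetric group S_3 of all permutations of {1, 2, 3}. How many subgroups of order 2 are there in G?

3

|G| = 6 and 2 | 6, so subgroups of order 2 are possible by Lagrange.
The subgroups of order 2 are: {e, (1 2)}; {e, (1 3)}; {e, (2 3)}.
So G has 3 subgroups of order 2.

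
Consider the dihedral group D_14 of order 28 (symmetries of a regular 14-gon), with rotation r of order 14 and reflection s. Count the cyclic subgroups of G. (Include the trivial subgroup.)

18

Each element a generates a cyclic subgroup ⟨a⟩; distinct elements may generate the same one (a cyclic group of order d has φ(d) generators).
Cyclic subgroups by order — order 1: 1; order 2: 15; order 7: 1; order 14: 1.
Total: 18.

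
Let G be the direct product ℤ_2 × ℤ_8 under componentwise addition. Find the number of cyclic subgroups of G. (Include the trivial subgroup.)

Each element a generates a cyclic subgroup ⟨a⟩; distinct elements may generate the same one (a cyclic group of order d has φ(d) generators).
Cyclic subgroups by order — order 1: 1; order 2: 3; order 4: 2; order 8: 2.
Total: 8.

8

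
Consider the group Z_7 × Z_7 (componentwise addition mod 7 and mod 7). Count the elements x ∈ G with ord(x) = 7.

48

An element (a,b) has order lcm(ord(a), ord(b)); count pairs with lcm equal to 7.
Enumerating gives 48 such elements.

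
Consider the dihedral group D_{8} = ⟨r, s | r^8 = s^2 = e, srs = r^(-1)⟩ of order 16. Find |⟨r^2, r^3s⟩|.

8

|⟨r^2⟩| = 4 and |⟨r^3s⟩| = 2, so |H| is a multiple of lcm(4, 2) = 4 and divides |G| = 16.
Closing under the operation: H = {e, r^2, r^4, r^6, rs, r^3s, r^5s, r^7s}, so |H| = 8.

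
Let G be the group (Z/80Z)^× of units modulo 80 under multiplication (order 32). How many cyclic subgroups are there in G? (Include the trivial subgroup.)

20

Each element a generates a cyclic subgroup ⟨a⟩; distinct elements may generate the same one (a cyclic group of order d has φ(d) generators).
Cyclic subgroups by order — order 1: 1; order 2: 7; order 4: 12.
Total: 20.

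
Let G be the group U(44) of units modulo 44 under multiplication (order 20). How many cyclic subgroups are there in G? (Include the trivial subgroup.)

8

Group the elements of G by the cyclic subgroup they generate; each cyclic subgroup of order d accounts for φ(d) elements.
Cyclic subgroups by order — order 1: 1; order 2: 3; order 5: 1; order 10: 3.
Total: 8.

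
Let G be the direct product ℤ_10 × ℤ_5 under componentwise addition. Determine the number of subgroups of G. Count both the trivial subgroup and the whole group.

|G| = 50, so by Lagrange every subgroup order divides 50. Divisors: 1, 2, 5, 10, 25, 50.
Subgroups by order — order 1: 1; order 2: 1; order 5: 6; order 10: 6; order 25: 1; order 50: 1.
Total: 1 + 1 + 6 + 6 + 1 + 1 = 16.

16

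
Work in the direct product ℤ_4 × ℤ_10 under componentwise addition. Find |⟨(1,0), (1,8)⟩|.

|⟨(1,0)⟩| = 4 and |⟨(1,8)⟩| = 20, so |H| is a multiple of lcm(4, 20) = 20 and divides |G| = 40.
Closing under the operation: H = {(0,0), (0,2), (0,4), (0,6), (0,8), (1,0), (1,2), (1,4), (1,6), (1,8), (2,0), (2,2), (2,4), (2,6), (2,8), (3,0), (3,2), (3,4), (3,6), (3,8)}, so |H| = 20.

20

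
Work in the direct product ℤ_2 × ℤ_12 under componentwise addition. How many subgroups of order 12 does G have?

3

|G| = 24 and 12 | 24, so subgroups of order 12 are possible by Lagrange.
The subgroups of order 12 are: {(0,0), (0,1), (0,2), (0,3), (0,4), (0,5), (0,6), (0,7), (0,8), (0,9), (0,10), (0,11)}; {(0,0), (0,2), (0,4), (0,6), (0,8), (0,10), (1,0), (1,2), (1,4), (1,6), (1,8), (1,10)}; {(0,0), (0,2), (0,4), (0,6), (0,8), (0,10), (1,1), (1,3), (1,5), (1,7), (1,9), (1,11)}.
So G has 3 subgroups of order 12.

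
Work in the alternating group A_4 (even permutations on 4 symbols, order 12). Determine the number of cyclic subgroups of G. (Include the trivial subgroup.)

A cyclic subgroup of order d is generated by each of its φ(d) elements of order d, so the cyclic subgroups of order d number (#elements of order d)/φ(d).
Cyclic subgroups by order — order 1: 1; order 2: 3; order 3: 4.
Total: 8.

8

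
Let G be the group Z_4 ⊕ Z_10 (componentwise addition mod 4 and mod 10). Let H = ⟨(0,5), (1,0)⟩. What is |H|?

8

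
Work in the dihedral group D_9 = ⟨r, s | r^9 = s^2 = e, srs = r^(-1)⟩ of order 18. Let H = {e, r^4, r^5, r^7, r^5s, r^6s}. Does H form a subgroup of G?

No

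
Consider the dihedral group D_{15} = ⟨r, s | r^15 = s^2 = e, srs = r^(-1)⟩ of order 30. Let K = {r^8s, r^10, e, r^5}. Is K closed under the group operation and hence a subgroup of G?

|K| = 4 does not divide |G| = 30, so by Lagrange K is not a subgroup.

No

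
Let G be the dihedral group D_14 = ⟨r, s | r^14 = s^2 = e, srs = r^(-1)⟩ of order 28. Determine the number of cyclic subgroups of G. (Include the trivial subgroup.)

18

Each element a generates a cyclic subgroup ⟨a⟩; distinct elements may generate the same one (a cyclic group of order d has φ(d) generators).
Cyclic subgroups by order — order 1: 1; order 2: 15; order 7: 1; order 14: 1.
Total: 18.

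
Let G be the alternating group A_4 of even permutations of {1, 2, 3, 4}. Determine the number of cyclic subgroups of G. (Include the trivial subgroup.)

8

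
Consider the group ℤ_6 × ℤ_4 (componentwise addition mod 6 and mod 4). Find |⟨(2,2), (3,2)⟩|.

12

|⟨(2,2)⟩| = 6 and |⟨(3,2)⟩| = 2, so |H| is a multiple of lcm(6, 2) = 6 and divides |G| = 24.
Closing under the operation: H = {(0,0), (0,2), (1,0), (1,2), (2,0), (2,2), (3,0), (3,2), (4,0), (4,2), (5,0), (5,2)}, so |H| = 12.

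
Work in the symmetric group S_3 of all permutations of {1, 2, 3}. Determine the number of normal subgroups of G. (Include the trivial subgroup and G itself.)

3

G has 6 subgroups. Checking conjugation-invariance by order — order 1: 1/1 normal; order 2: 0/3 normal; order 3: 1/1 normal; order 6: 1/1 normal.
Total normal subgroups: 3.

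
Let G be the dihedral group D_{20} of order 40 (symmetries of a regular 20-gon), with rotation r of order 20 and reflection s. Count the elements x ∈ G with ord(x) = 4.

The elements of order 4 are: r^5, r^15.
That's 2.

2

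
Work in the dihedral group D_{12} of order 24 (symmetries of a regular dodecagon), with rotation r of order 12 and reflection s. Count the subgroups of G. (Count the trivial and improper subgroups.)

34

|G| = 24, so by Lagrange every subgroup order divides 24. Divisors: 1, 2, 3, 4, 6, 8, 12, 24.
Subgroups by order — order 1: 1; order 2: 13; order 3: 1; order 4: 7; order 6: 5; order 8: 3; order 12: 3; order 24: 1.
Total: 1 + 13 + 1 + 7 + 5 + 3 + 3 + 1 = 34.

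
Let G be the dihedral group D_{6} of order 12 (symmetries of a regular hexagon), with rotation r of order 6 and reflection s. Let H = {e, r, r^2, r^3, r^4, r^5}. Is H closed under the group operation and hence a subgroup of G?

Yes

|H| = 6 divides |G| = 12, consistent with Lagrange.
H contains the identity, every element's inverse is in H, and H is closed under ·: it is a subgroup.
In fact H = ⟨r^5⟩.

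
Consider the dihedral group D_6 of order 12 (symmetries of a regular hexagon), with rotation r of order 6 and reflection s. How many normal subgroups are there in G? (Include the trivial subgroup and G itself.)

G has 16 subgroups. Checking conjugation-invariance by order — order 1: 1/1 normal; order 2: 1/7 normal; order 3: 1/1 normal; order 4: 0/3 normal; order 6: 3/3 normal; order 12: 1/1 normal.
Total normal subgroups: 7.

7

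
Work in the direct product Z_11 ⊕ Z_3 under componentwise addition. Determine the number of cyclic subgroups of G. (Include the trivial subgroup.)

4

A cyclic subgroup of order d is generated by each of its φ(d) elements of order d, so the cyclic subgroups of order d number (#elements of order d)/φ(d).
Cyclic subgroups by order — order 1: 1; order 3: 1; order 11: 1; order 33: 1.
Total: 4.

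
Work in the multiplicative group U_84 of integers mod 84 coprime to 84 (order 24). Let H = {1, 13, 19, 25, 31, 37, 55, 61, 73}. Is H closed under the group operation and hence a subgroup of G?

No

|H| = 9 does not divide |G| = 24, so by Lagrange H is not a subgroup.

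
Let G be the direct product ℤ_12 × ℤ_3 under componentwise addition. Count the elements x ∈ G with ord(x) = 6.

8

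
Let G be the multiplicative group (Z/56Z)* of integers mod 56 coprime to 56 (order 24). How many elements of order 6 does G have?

Enumerating element orders in G gives 14 elements of order 6.

14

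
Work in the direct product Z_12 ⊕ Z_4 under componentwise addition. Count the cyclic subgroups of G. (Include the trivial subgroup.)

20

Group the elements of G by the cyclic subgroup they generate; each cyclic subgroup of order d accounts for φ(d) elements.
Cyclic subgroups by order — order 1: 1; order 2: 3; order 3: 1; order 4: 6; order 6: 3; order 12: 6.
Total: 20.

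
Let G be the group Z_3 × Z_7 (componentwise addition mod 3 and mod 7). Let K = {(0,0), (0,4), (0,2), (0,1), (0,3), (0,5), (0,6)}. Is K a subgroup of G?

|K| = 7 divides |G| = 21, consistent with Lagrange.
K contains the identity, every element's inverse is in K, and K is closed under +: it is a subgroup.
In fact K = ⟨(0,1)⟩.

Yes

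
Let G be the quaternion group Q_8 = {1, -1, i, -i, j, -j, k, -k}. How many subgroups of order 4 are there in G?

|G| = 8 and 4 | 8, so subgroups of order 4 are possible by Lagrange.
The subgroups of order 4 are: {1, -1, i, -i}; {1, -1, j, -j}; {1, -1, k, -k}.
So G has 3 subgroups of order 4.

3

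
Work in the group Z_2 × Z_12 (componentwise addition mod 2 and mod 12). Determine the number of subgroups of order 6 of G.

|G| = 24 and 6 | 24, so subgroups of order 6 are possible by Lagrange.
The subgroups of order 6 are: {(0,0), (0,2), (0,4), (0,6), (0,8), (0,10)}; {(0,0), (0,4), (0,8), (1,0), (1,4), (1,8)}; {(0,0), (0,4), (0,8), (1,2), (1,6), (1,10)}.
So G has 3 subgroups of order 6.

3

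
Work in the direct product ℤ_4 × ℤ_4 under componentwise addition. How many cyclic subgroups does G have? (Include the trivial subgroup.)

10

A cyclic subgroup of order d is generated by each of its φ(d) elements of order d, so the cyclic subgroups of order d number (#elements of order d)/φ(d).
Cyclic subgroups by order — order 1: 1; order 2: 3; order 4: 6.
Total: 10.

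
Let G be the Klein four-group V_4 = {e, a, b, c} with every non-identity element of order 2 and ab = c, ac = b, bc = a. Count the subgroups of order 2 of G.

|G| = 4 and 2 | 4, so subgroups of order 2 are possible by Lagrange.
The subgroups of order 2 are: {e, a}; {e, b}; {e, c}.
So G has 3 subgroups of order 2.

3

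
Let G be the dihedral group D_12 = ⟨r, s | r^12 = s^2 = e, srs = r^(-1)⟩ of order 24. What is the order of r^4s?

2

Computing powers of r^4s: the smallest k with (r^4s)^k = e is k = 2.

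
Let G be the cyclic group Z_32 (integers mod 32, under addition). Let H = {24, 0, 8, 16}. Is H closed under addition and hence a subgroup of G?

Yes

|H| = 4 divides |G| = 32, consistent with Lagrange.
H contains the identity, every element's inverse is in H, and H is closed under +: it is a subgroup.
In fact H = ⟨8⟩.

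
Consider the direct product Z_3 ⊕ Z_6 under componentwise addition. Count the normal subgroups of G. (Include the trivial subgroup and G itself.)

G is abelian, so every subgroup is normal.
G has 12 subgroups in total, hence 12 normal subgroups.

12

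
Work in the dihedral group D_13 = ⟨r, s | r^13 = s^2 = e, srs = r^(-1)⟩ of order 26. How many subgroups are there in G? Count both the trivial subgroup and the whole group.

16

|G| = 26, so by Lagrange every subgroup order divides 26. Divisors: 1, 2, 13, 26.
Subgroups by order — order 1: 1; order 2: 13; order 13: 1; order 26: 1.
Total: 1 + 13 + 1 + 1 = 16.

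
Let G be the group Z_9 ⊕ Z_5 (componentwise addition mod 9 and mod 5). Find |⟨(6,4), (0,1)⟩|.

15

|⟨(6,4)⟩| = 15 and |⟨(0,1)⟩| = 5, so |H| is a multiple of lcm(15, 5) = 15 and divides |G| = 45.
Closing under the operation: H = {(0,0), (0,1), (0,2), (0,3), (0,4), (3,0), (3,1), (3,2), (3,3), (3,4), (6,0), (6,1), (6,2), (6,3), (6,4)}, so |H| = 15.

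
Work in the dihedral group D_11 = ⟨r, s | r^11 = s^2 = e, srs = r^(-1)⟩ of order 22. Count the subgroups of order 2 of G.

11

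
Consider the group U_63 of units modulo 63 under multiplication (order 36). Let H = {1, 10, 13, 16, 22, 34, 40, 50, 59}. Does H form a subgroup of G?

No

40 ∈ H but its inverse 52 ∉ H, so H is not a subgroup.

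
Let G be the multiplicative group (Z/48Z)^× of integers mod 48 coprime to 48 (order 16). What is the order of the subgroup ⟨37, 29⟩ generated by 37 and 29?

8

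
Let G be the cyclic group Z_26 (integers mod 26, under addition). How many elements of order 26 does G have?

12

In a cyclic group of order 26, the number of elements of order d (for d | 26) is φ(d).
φ(26) = 12.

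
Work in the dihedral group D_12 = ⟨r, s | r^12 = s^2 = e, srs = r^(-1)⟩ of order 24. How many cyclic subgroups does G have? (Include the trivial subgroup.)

18

Each element a generates a cyclic subgroup ⟨a⟩; distinct elements may generate the same one (a cyclic group of order d has φ(d) generators).
Cyclic subgroups by order — order 1: 1; order 2: 13; order 3: 1; order 4: 1; order 6: 1; order 12: 1.
Total: 18.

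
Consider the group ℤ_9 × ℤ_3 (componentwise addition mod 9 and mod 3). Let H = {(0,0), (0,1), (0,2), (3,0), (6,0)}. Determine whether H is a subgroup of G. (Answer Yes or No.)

No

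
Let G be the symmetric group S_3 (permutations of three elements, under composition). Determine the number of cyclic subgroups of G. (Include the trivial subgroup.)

A cyclic subgroup of order d is generated by each of its φ(d) elements of order d, so the cyclic subgroups of order d number (#elements of order d)/φ(d).
Cyclic subgroups by order — order 1: 1; order 2: 3; order 3: 1.
Total: 5.

5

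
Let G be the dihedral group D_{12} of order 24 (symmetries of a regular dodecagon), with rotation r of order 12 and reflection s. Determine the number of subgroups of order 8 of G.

|G| = 24 and 8 | 24, so subgroups of order 8 are possible by Lagrange.
The subgroups of order 8 are: {e, r^3, r^6, r^9, rs, r^4s, r^7s, r^10s}; {e, r^3, r^6, r^9, r^2s, r^5s, r^8s, r^11s}; {e, r^3, r^6, r^9, s, r^3s, r^6s, r^9s}.
So G has 3 subgroups of order 8.

3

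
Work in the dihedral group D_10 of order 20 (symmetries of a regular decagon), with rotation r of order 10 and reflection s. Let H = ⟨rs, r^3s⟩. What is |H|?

|⟨rs⟩| = 2 and |⟨r^3s⟩| = 2, so |H| is a multiple of lcm(2, 2) = 2 and divides |G| = 20.
Closing under the operation: H = {e, r^2, r^4, r^6, r^8, rs, r^3s, r^5s, r^7s, r^9s}, so |H| = 10.

10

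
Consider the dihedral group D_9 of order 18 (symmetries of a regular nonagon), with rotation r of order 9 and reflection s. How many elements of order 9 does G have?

6

The elements of order 9 are: r, r^2, r^4, r^5, r^7, r^8.
That's 6.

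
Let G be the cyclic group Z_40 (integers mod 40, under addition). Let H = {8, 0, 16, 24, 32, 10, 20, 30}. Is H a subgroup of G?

Closure fails: 32 + 10 = 2 ∉ H. So H is not a subgroup.

No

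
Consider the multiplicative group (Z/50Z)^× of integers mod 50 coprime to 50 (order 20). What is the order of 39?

10

Compute successive powers of 39 mod 50: 39, 21, 19, 41, 49, 11, 29, 31, …; 39^10 ≡ 1 (mod 50).
So |⟨39⟩| = 10.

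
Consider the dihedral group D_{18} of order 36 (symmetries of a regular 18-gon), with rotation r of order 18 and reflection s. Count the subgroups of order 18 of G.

|G| = 36 and 18 | 36, so subgroups of order 18 are possible by Lagrange.
The subgroups of order 18 are: {e, r, r^2, r^3, r^4, r^5, r^6, r^7, r^8, r^9, r^10, r^11, r^12, r^13, r^14, r^15, r^16, r^17}; {e, r^2, r^4, r^6, r^8, r^10, r^12, r^14, r^16, s, r^2s, r^4s, r^6s, r^8s, r^10s, r^12s, r^14s, r^16s}; {e, r^2, r^4, r^6, r^8, r^10, r^12, r^14, r^16, rs, r^3s, r^5s, r^7s, r^9s, r^11s, r^13s, r^15s, r^17s}.
So G has 3 subgroups of order 18.

3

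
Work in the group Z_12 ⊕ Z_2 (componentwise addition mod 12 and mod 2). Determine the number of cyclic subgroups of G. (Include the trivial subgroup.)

12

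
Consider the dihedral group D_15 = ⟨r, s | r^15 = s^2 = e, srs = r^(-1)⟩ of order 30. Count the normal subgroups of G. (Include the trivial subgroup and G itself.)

5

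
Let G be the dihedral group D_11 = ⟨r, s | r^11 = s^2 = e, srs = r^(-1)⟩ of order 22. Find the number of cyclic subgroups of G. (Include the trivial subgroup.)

13

A cyclic subgroup of order d is generated by each of its φ(d) elements of order d, so the cyclic subgroups of order d number (#elements of order d)/φ(d).
Cyclic subgroups by order — order 1: 1; order 2: 11; order 11: 1.
Total: 13.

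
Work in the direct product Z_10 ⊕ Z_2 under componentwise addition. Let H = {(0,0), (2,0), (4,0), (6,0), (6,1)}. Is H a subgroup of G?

(6,1) ∈ H but its inverse (4,1) ∉ H, so H is not a subgroup.

No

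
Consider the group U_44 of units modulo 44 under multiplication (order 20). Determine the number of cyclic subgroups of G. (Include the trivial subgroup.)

8

Each element a generates a cyclic subgroup ⟨a⟩; distinct elements may generate the same one (a cyclic group of order d has φ(d) generators).
Cyclic subgroups by order — order 1: 1; order 2: 3; order 5: 1; order 10: 3.
Total: 8.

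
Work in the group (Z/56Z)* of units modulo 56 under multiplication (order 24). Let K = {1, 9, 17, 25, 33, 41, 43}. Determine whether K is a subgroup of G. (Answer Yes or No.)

No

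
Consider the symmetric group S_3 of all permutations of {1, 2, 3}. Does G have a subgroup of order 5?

5 does not divide |G| = 6, so by Lagrange no subgroup of order 5 exists.

No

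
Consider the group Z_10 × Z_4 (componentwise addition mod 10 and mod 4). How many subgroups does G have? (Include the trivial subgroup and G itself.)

16

|G| = 40, so by Lagrange every subgroup order divides 40. Divisors: 1, 2, 4, 5, 8, 10, 20, 40.
Subgroups by order — order 1: 1; order 2: 3; order 4: 3; order 5: 1; order 8: 1; order 10: 3; order 20: 3; order 40: 1.
Total: 1 + 3 + 3 + 1 + 1 + 3 + 3 + 1 = 16.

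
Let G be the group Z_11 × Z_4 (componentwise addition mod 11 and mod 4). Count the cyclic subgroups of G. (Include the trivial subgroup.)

6

Group the elements of G by the cyclic subgroup they generate; each cyclic subgroup of order d accounts for φ(d) elements.
Cyclic subgroups by order — order 1: 1; order 2: 1; order 4: 1; order 11: 1; order 22: 1; order 44: 1.
Total: 6.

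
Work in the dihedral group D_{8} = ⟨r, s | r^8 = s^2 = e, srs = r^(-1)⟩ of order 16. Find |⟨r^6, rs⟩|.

8

|⟨r^6⟩| = 4 and |⟨rs⟩| = 2, so |H| is a multiple of lcm(4, 2) = 4 and divides |G| = 16.
Closing under the operation: H = {e, r^2, r^4, r^6, rs, r^3s, r^5s, r^7s}, so |H| = 8.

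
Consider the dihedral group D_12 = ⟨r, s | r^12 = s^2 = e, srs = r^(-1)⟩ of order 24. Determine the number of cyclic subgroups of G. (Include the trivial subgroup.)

18

A cyclic subgroup of order d is generated by each of its φ(d) elements of order d, so the cyclic subgroups of order d number (#elements of order d)/φ(d).
Cyclic subgroups by order — order 1: 1; order 2: 13; order 3: 1; order 4: 1; order 6: 1; order 12: 1.
Total: 18.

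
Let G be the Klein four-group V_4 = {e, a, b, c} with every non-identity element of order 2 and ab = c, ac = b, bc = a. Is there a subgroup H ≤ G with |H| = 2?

Yes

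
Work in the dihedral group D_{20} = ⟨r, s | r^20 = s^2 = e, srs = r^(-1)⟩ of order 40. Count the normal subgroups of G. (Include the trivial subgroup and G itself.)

9

G has 48 subgroups. Checking conjugation-invariance by order — order 1: 1/1 normal; order 2: 1/21 normal; order 4: 1/11 normal; order 5: 1/1 normal; order 8: 0/5 normal; order 10: 1/5 normal; order 20: 3/3 normal; order 40: 1/1 normal.
Total normal subgroups: 9.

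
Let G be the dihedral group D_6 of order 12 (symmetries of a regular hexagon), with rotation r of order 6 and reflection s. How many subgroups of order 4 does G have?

3

|G| = 12 and 4 | 12, so subgroups of order 4 are possible by Lagrange.
The subgroups of order 4 are: {e, r^3, r^2s, r^5s}; {e, r^3, s, r^3s}; {e, r^3, rs, r^4s}.
So G has 3 subgroups of order 4.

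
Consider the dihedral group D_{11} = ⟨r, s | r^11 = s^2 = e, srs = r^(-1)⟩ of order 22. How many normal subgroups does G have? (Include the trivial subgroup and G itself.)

3

G has 14 subgroups. Checking conjugation-invariance by order — order 1: 1/1 normal; order 2: 0/11 normal; order 11: 1/1 normal; order 22: 1/1 normal.
Total normal subgroups: 3.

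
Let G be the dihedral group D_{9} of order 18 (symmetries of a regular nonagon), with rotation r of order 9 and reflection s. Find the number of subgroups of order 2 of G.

|G| = 18 and 2 | 18, so subgroups of order 2 are possible by Lagrange.
The subgroups of order 2 are: {e, r^2s}; {e, r^3s}; {e, r^4s}; {e, r^5s}; … (9 in all).
So G has 9 subgroups of order 2.

9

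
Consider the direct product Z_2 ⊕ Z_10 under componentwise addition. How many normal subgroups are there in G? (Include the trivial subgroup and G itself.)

10

G is abelian, so every subgroup is normal.
G has 10 subgroups in total, hence 10 normal subgroups.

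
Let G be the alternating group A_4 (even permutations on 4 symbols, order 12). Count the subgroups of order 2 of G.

3

|G| = 12 and 2 | 12, so subgroups of order 2 are possible by Lagrange.
The subgroups of order 2 are: {e, (1 2)(3 4)}; {e, (1 3)(2 4)}; {e, (1 4)(2 3)}.
So G has 3 subgroups of order 2.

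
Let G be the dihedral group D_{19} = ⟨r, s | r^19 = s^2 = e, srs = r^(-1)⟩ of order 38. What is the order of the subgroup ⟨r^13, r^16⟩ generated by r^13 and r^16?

|⟨r^13⟩| = 19 and |⟨r^16⟩| = 19, so |H| is a multiple of lcm(19, 19) = 19 and divides |G| = 38.
Closing under the operation: H = {e, r, r^2, r^3, r^4, r^5, r^6, r^7, r^8, r^9, r^10, r^11, r^12, r^13, r^14, r^15, r^16, r^17, r^18}, so |H| = 19.

19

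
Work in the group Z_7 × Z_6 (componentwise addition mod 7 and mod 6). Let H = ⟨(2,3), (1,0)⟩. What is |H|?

14

|⟨(2,3)⟩| = 14 and |⟨(1,0)⟩| = 7, so |H| is a multiple of lcm(14, 7) = 14 and divides |G| = 42.
Closing under the operation: H = {(0,0), (0,3), (1,0), (1,3), (2,0), (2,3), (3,0), (3,3), (4,0), (4,3), (5,0), (5,3), (6,0), (6,3)}, so |H| = 14.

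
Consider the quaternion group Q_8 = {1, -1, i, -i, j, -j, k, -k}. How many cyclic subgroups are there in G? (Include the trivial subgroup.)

5

Group the elements of G by the cyclic subgroup they generate; each cyclic subgroup of order d accounts for φ(d) elements.
Cyclic subgroups by order — order 1: 1; order 2: 1; order 4: 3.
Total: 5.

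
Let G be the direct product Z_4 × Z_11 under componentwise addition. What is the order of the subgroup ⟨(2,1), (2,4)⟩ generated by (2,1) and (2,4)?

22

|⟨(2,1)⟩| = 22 and |⟨(2,4)⟩| = 22, so |H| is a multiple of lcm(22, 22) = 22 and divides |G| = 44.
Closing under the operation: H = {(0,0), (0,1), (0,2), (0,3), (0,4), (0,5), (0,6), (0,7), (0,8), (0,9), (0,10), (2,0), (2,1), (2,2), (2,3), (2,4), (2,5), (2,6), (2,7), (2,8), (2,9), (2,10)}, so |H| = 22.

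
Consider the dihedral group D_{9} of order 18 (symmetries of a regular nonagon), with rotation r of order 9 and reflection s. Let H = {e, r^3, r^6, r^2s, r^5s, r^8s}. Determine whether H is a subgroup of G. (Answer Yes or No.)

Yes

|H| = 6 divides |G| = 18, consistent with Lagrange.
H contains the identity, every element's inverse is in H, and H is closed under ·: it is a subgroup.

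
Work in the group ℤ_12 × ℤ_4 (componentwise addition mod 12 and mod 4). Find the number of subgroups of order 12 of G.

|G| = 48 and 12 | 48, so subgroups of order 12 are possible by Lagrange.
The subgroups of order 12 are: {(0,0), (0,1), (0,2), (0,3), (4,0), (4,1), (4,2), (4,3), (8,0), (8,1), (8,2), (8,3)}; {(0,0), (0,2), (2,0), (2,2), (4,0), (4,2), (6,0), (6,2), (8,0), (8,2), (10,0), (10,2)}; {(0,0), (0,2), (2,1), (2,3), (4,0), (4,2), (6,1), (6,3), (8,0), (8,2), (10,1), (10,3)}; {(0,0), (1,0), (2,0), (3,0), (4,0), (5,0), (6,0), (7,0), (8,0), (9,0), (10,0), (11,0)}; … (7 in all).
So G has 7 subgroups of order 12.

7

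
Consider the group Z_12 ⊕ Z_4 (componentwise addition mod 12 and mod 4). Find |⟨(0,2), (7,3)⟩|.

24

|⟨(0,2)⟩| = 2 and |⟨(7,3)⟩| = 12, so |H| is a multiple of lcm(2, 12) = 12 and divides |G| = 48.
Closing under the operation: H = {(0,0), (0,2), (1,1), (1,3), (2,0), (2,2), (3,1), (3,3), (4,0), (4,2), (5,1), (5,3), (6,0), (6,2), (7,1), (7,3), (8,0), (8,2), (9,1), (9,3), (10,0), (10,2), (11,1), (11,3)}, so |H| = 24.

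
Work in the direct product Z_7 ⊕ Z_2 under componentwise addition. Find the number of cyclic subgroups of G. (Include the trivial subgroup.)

4

Group the elements of G by the cyclic subgroup they generate; each cyclic subgroup of order d accounts for φ(d) elements.
Cyclic subgroups by order — order 1: 1; order 2: 1; order 7: 1; order 14: 1.
Total: 4.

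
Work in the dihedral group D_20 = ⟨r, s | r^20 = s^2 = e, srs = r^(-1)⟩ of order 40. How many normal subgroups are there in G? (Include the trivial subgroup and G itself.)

9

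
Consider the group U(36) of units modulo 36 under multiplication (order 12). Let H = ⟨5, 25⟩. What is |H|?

|⟨5⟩| = 6 and |⟨25⟩| = 3, so |H| is a multiple of lcm(6, 3) = 6 and divides |G| = 12.
Closing under the operation: H = {1, 5, 13, 17, 25, 29}, so |H| = 6.

6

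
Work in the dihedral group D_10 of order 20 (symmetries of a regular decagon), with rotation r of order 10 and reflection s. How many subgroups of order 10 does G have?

|G| = 20 and 10 | 20, so subgroups of order 10 are possible by Lagrange.
The subgroups of order 10 are: {e, r, r^2, r^3, r^4, r^5, r^6, r^7, r^8, r^9}; {e, r^2, r^4, r^6, r^8, s, r^2s, r^4s, r^6s, r^8s}; {e, r^2, r^4, r^6, r^8, rs, r^3s, r^5s, r^7s, r^9s}.
So G has 3 subgroups of order 10.

3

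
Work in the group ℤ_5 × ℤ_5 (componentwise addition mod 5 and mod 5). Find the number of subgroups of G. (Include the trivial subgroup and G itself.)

8

|G| = 25, so by Lagrange every subgroup order divides 25. Divisors: 1, 5, 25.
Subgroups by order — order 1: 1; order 5: 6; order 25: 1.
Total: 1 + 6 + 1 = 8.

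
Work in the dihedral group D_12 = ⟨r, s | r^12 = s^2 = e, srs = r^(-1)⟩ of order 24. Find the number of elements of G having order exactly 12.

4

The elements of order 12 are: r, r^5, r^7, r^11.
That's 4.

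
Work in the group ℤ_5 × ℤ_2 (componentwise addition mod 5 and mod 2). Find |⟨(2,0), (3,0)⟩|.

|⟨(2,0)⟩| = 5 and |⟨(3,0)⟩| = 5, so |H| is a multiple of lcm(5, 5) = 5 and divides |G| = 10.
Closing under the operation: H = {(0,0), (1,0), (2,0), (3,0), (4,0)}, so |H| = 5.

5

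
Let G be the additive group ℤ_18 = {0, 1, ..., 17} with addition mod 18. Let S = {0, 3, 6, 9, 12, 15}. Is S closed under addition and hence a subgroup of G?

|S| = 6 divides |G| = 18, consistent with Lagrange.
S contains the identity, every element's inverse is in S, and S is closed under +: it is a subgroup.
In fact S = ⟨3⟩.

Yes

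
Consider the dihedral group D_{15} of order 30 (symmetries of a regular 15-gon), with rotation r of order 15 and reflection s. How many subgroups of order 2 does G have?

15

|G| = 30 and 2 | 30, so subgroups of order 2 are possible by Lagrange.
The subgroups of order 2 are: {e, r^10s}; {e, r^11s}; {e, r^12s}; {e, r^13s}; … (15 in all).
So G has 15 subgroups of order 2.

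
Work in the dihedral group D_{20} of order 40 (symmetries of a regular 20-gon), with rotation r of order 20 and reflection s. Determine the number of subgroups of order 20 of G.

3

|G| = 40 and 20 | 40, so subgroups of order 20 are possible by Lagrange.
The subgroups of order 20 are: {e, r, r^2, r^3, r^4, r^5, r^6, r^7, r^8, r^9, r^10, r^11, r^12, r^13, r^14, r^15, r^16, r^17, r^18, r^19}; {e, r^2, r^4, r^6, r^8, r^10, r^12, r^14, r^16, r^18, s, r^2s, r^4s, r^6s, r^8s, r^10s, r^12s, r^14s, r^16s, r^18s}; {e, r^2, r^4, r^6, r^8, r^10, r^12, r^14, r^16, r^18, rs, r^3s, r^5s, r^7s, r^9s, r^11s, r^13s, r^15s, r^17s, r^19s}.
So G has 3 subgroups of order 20.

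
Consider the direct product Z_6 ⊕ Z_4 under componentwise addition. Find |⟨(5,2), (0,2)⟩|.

12

|⟨(5,2)⟩| = 6 and |⟨(0,2)⟩| = 2, so |H| is a multiple of lcm(6, 2) = 6 and divides |G| = 24.
Closing under the operation: H = {(0,0), (0,2), (1,0), (1,2), (2,0), (2,2), (3,0), (3,2), (4,0), (4,2), (5,0), (5,2)}, so |H| = 12.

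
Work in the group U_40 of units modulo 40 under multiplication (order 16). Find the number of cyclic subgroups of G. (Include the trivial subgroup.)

12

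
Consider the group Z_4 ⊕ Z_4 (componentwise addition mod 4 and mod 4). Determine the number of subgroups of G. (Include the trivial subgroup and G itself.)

|G| = 16, so by Lagrange every subgroup order divides 16. Divisors: 1, 2, 4, 8, 16.
Subgroups by order — order 1: 1; order 2: 3; order 4: 7; order 8: 3; order 16: 1.
Total: 1 + 3 + 7 + 3 + 1 = 15.

15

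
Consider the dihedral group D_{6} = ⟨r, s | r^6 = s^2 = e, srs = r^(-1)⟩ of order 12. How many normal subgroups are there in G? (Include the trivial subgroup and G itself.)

7

G has 16 subgroups. Checking conjugation-invariance by order — order 1: 1/1 normal; order 2: 1/7 normal; order 3: 1/1 normal; order 4: 0/3 normal; order 6: 3/3 normal; order 12: 1/1 normal.
Total normal subgroups: 7.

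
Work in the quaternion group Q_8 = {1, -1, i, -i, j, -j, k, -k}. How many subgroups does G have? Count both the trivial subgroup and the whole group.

|G| = 8, so by Lagrange every subgroup order divides 8. Divisors: 1, 2, 4, 8.
Subgroups by order — order 1: 1; order 2: 1; order 4: 3; order 8: 1.
Total: 1 + 1 + 3 + 1 = 6.

6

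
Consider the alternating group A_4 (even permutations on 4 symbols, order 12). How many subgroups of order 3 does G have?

4

|G| = 12 and 3 | 12, so subgroups of order 3 are possible by Lagrange.
The subgroups of order 3 are: {e, (1 2 3), (1 3 2)}; {e, (1 2 4), (1 4 2)}; {e, (1 3 4), (1 4 3)}; {e, (2 3 4), (2 4 3)}.
So G has 4 subgroups of order 3.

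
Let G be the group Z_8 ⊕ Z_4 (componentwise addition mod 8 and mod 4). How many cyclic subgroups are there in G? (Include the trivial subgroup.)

14

Group the elements of G by the cyclic subgroup they generate; each cyclic subgroup of order d accounts for φ(d) elements.
Cyclic subgroups by order — order 1: 1; order 2: 3; order 4: 6; order 8: 4.
Total: 14.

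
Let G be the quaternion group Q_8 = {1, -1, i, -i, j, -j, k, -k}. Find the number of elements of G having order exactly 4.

The elements of order 4 are: i, -i, j, -j, k, -k.
That's 6.

6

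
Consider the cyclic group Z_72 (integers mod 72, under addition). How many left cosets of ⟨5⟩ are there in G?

1

|⟨5⟩| = 72 and |G| = 72.
By Lagrange, [G : H] = |G|/|H| = 72/72 = 1.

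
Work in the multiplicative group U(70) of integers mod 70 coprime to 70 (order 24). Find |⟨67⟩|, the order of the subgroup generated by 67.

Compute successive powers of 67 mod 70: 67, 9, 43, 11, 37, 29, 53, 51, …; 67^12 ≡ 1 (mod 70).
So |⟨67⟩| = 12.

12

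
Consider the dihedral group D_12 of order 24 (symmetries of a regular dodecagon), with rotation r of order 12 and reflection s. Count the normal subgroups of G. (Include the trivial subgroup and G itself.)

9

G has 34 subgroups. Checking conjugation-invariance by order — order 1: 1/1 normal; order 2: 1/13 normal; order 3: 1/1 normal; order 4: 1/7 normal; order 6: 1/5 normal; order 8: 0/3 normal; order 12: 3/3 normal; order 24: 1/1 normal.
Total normal subgroups: 9.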